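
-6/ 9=-2/ 3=-0.67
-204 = -204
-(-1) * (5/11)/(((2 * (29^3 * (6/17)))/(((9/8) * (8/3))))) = 85/1073116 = 0.00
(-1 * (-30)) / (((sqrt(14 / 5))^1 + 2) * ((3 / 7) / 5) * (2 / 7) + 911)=8202857250 / 249106823741 - 44100 * sqrt(70) / 249106823741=0.03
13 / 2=6.50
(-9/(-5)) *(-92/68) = -2.44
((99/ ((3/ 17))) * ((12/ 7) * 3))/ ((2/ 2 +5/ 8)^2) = 1292544/ 1183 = 1092.60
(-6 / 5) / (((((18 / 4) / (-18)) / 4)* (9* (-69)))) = -32 / 1035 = -0.03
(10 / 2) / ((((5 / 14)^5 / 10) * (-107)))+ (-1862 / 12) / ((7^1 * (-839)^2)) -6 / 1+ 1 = -4825477374973 / 56489660250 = -85.42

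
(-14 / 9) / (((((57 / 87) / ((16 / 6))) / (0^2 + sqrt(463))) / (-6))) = 6496*sqrt(463) / 171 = 817.41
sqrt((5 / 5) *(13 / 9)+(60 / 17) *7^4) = sqrt(22044937) / 51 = 92.06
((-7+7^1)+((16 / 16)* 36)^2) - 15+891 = 2172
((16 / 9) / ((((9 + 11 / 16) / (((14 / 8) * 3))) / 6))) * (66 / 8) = 7392 / 155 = 47.69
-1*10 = -10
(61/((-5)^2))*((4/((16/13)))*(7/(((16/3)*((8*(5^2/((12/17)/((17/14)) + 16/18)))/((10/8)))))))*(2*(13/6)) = 17246957/41616000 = 0.41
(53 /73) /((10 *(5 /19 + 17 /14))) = 0.05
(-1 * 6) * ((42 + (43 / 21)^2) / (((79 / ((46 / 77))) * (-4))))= 468533 / 894201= 0.52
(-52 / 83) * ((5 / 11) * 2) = -520 / 913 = -0.57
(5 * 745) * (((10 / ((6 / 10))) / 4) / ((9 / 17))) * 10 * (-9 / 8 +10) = 562009375 / 216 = 2601895.25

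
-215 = -215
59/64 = 0.92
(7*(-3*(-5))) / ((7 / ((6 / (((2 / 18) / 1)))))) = 810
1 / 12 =0.08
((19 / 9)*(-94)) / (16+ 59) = -2.65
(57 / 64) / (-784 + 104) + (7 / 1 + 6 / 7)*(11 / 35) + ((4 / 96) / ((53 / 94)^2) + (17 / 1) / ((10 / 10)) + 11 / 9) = 20.82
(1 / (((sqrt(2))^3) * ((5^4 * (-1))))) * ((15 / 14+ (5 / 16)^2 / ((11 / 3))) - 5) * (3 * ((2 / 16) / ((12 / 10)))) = 15383 * sqrt(2) / 31539200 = 0.00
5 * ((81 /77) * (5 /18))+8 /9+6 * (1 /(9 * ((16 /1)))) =13259 /5544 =2.39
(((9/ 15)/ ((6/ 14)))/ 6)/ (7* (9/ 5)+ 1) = 7/ 408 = 0.02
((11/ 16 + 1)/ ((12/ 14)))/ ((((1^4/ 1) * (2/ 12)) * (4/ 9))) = 1701/ 64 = 26.58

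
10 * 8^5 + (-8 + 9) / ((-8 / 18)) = 327677.75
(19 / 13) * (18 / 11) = 342 / 143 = 2.39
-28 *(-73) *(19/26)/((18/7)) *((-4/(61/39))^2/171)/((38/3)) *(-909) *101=-161028.60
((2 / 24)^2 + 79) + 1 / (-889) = 10114009 / 128016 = 79.01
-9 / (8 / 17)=-153 / 8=-19.12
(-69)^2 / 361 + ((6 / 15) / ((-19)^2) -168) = -14707 / 95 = -154.81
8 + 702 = 710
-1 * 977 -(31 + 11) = -1019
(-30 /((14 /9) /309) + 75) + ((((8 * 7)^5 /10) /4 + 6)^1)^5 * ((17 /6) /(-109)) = -91995938071905261439200637073416686573154 /7153125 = -12860943723464256732435210000000000.00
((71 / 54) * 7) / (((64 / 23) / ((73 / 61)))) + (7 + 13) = 5050783 / 210816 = 23.96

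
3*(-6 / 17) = -1.06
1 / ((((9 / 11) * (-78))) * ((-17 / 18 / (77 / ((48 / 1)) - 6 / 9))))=55 / 3536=0.02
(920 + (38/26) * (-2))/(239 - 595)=-5961/2314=-2.58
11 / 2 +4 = 19 / 2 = 9.50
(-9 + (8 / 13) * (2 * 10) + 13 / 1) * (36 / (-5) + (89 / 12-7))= -21571 / 195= -110.62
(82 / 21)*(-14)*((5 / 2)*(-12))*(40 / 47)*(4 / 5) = 52480 / 47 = 1116.60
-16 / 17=-0.94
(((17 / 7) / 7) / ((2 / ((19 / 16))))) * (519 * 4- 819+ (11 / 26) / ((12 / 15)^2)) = 24141343 / 93184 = 259.07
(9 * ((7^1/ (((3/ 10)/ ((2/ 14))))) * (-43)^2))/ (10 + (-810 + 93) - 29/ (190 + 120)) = -17195700/ 219199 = -78.45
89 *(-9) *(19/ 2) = -15219/ 2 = -7609.50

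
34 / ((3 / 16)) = 181.33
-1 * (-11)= 11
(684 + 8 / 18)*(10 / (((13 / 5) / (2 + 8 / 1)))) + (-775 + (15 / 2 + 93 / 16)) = 25563.10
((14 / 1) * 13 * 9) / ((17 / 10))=16380 / 17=963.53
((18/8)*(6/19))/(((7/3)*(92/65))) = 5265/24472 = 0.22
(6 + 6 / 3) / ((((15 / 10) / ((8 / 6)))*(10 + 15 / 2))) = 128 / 315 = 0.41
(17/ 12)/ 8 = 17/ 96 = 0.18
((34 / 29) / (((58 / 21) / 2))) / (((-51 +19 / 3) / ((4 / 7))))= -612 / 56347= -0.01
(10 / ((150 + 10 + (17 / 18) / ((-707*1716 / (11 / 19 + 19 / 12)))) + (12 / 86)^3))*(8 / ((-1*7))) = -4524195496803840 / 63339811757667961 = -0.07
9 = 9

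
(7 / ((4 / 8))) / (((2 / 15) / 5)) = 525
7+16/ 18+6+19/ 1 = 296/ 9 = 32.89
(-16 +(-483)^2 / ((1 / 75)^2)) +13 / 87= 114165802996 / 87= 1312250609.15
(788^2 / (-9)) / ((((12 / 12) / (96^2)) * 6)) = -317923328 / 3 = -105974442.67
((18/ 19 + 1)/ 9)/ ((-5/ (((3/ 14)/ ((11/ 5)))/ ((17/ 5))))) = -185/ 149226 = -0.00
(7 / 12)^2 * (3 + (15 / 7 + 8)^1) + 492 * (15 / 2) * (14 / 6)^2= 20094.47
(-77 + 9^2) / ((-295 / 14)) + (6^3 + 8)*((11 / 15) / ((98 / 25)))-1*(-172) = 1323964 / 6195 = 213.71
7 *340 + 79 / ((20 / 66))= 26407 / 10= 2640.70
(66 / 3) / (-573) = -22 / 573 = -0.04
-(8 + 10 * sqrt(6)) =-10 * sqrt(6) - 8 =-32.49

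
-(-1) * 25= 25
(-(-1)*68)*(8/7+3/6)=111.71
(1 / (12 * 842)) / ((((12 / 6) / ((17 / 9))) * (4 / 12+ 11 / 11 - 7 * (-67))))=1 / 5031792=0.00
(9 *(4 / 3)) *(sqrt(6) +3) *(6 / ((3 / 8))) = 192 *sqrt(6) +576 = 1046.30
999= 999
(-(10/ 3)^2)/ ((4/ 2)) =-5.56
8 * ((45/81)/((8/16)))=80/9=8.89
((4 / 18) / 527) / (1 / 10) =20 / 4743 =0.00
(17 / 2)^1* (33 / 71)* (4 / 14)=561 / 497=1.13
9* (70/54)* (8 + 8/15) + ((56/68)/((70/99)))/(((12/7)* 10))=3048479/30600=99.62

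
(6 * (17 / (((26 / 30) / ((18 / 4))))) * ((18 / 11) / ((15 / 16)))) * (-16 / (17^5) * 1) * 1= -124416 / 11943503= -0.01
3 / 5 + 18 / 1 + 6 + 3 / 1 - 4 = 118 / 5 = 23.60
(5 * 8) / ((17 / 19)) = 760 / 17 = 44.71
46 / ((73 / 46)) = 2116 / 73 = 28.99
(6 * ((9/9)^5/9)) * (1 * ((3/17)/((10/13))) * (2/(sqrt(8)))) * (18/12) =39 * sqrt(2)/340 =0.16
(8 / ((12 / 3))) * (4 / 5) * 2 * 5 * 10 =160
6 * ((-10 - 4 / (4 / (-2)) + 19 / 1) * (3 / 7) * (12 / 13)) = 2376 / 91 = 26.11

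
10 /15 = 0.67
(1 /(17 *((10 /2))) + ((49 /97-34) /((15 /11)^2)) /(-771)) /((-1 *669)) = -1116512 /21263813775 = -0.00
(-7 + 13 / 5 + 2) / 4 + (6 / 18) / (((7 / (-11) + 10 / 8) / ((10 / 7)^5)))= 17915899 / 6806835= 2.63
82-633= -551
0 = 0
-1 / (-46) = 1 / 46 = 0.02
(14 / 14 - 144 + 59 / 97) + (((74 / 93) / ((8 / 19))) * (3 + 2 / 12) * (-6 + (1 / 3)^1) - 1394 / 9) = -215113037 / 649512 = -331.19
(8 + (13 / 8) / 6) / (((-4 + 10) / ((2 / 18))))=397 / 2592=0.15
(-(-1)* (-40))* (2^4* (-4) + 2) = 2480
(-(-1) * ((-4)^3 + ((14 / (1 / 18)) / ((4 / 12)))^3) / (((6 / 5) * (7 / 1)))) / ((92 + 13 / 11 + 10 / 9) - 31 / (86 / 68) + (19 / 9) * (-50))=-1532807886720 / 1066037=-1437856.18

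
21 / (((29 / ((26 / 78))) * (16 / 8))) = 7 / 58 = 0.12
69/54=23/18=1.28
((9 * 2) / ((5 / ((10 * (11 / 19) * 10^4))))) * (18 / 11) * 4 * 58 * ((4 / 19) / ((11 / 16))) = 96215040000 / 3971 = 24229423.32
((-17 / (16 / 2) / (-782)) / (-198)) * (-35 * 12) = 35 / 6072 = 0.01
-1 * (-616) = 616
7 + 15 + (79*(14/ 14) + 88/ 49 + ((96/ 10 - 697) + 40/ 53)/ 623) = 117523918/ 1155665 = 101.69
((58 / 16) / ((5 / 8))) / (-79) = -29 / 395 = -0.07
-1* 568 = -568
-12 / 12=-1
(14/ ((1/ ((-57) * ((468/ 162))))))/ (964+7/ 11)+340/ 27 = 324784/ 31833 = 10.20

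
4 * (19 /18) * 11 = 418 /9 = 46.44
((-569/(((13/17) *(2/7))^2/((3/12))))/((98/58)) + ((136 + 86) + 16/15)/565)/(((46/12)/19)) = -767722344629/87846200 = -8739.39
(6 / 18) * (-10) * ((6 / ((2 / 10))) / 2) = -50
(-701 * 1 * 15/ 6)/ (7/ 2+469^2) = -3505/ 439929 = -0.01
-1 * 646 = -646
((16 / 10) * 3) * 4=96 / 5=19.20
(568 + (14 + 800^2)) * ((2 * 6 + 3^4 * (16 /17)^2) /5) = 15504646728 /1445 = 10729859.33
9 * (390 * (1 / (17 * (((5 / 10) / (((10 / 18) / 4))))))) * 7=6825 / 17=401.47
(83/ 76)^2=6889/ 5776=1.19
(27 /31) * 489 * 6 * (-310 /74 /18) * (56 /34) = -616140 /629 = -979.55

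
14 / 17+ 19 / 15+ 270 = 69383 / 255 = 272.09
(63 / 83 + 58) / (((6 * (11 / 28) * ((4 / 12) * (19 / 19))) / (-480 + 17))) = -31612714 / 913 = -34625.10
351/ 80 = 4.39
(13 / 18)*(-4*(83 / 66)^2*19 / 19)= -4.57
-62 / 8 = -31 / 4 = -7.75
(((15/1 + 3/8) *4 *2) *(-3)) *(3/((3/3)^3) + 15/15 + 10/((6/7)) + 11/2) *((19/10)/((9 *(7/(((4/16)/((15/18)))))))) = -98933/1400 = -70.67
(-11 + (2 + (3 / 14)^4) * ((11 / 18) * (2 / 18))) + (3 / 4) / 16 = -134639095 / 12446784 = -10.82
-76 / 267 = -0.28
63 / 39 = 21 / 13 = 1.62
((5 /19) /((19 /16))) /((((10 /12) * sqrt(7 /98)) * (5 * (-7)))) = -96 * sqrt(14) /12635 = -0.03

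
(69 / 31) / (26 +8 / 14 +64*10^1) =483 / 144646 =0.00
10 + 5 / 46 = 465 / 46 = 10.11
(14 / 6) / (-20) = -7 / 60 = -0.12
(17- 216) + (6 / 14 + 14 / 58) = -40261 / 203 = -198.33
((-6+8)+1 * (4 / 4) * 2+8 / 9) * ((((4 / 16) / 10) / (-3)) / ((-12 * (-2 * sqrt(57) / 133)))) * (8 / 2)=-77 * sqrt(57) / 4860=-0.12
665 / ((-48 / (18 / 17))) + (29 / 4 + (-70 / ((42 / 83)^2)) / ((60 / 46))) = -5577899 / 25704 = -217.01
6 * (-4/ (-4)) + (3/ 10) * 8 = 42/ 5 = 8.40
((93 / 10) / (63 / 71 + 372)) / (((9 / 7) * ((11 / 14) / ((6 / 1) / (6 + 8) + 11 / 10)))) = 0.04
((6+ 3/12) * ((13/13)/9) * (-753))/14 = -6275/168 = -37.35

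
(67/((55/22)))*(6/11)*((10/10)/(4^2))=201/220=0.91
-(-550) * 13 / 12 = 3575 / 6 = 595.83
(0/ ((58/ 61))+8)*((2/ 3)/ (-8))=-2/ 3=-0.67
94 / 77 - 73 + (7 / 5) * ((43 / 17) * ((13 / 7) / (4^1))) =-1836137 / 26180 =-70.14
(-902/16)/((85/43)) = -19393/680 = -28.52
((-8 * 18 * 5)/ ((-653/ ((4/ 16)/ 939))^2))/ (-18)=5/ 751947539778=0.00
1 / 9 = 0.11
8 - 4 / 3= 20 / 3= 6.67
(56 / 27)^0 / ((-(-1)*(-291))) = -0.00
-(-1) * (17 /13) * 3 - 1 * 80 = -989 /13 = -76.08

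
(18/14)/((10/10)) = 9/7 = 1.29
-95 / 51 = -1.86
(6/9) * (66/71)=44/71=0.62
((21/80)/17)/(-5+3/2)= -3/680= -0.00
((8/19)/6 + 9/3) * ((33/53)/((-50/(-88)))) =3388/1007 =3.36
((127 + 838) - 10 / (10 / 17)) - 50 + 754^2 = 569414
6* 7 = 42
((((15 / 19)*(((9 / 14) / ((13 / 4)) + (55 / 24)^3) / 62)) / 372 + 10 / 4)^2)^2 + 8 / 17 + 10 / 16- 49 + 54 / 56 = -152183332244055401217084039217525070573966860207 / 19382834772046701896288181261654734923074895872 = -7.85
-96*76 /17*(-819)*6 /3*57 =681198336 /17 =40070490.35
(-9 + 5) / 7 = -4 / 7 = -0.57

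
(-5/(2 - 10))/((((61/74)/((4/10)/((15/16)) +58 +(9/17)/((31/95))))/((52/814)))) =30854707/10608510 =2.91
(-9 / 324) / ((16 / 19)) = -19 / 576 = -0.03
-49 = -49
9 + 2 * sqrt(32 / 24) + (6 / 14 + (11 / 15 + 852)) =4 * sqrt(3) / 3 + 90527 / 105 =864.47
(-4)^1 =-4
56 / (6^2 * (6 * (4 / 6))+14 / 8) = 0.38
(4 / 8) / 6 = 0.08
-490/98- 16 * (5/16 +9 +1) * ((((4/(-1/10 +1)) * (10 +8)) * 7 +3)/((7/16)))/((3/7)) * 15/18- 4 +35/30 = -825749/2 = -412874.50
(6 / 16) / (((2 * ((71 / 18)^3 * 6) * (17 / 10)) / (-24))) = -43740 / 6084487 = -0.01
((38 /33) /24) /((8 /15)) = 95 /1056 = 0.09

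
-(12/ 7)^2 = -2.94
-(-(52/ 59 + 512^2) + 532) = 261612.88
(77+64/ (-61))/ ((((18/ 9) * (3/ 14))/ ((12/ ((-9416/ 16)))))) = -259448/ 71797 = -3.61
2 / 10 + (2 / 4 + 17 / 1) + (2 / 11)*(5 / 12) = 2933 / 165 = 17.78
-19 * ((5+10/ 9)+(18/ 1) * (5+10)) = -47215/ 9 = -5246.11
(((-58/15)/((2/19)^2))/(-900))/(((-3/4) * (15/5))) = -10469/60750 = -0.17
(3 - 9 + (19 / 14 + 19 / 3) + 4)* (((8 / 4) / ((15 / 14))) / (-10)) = -1.06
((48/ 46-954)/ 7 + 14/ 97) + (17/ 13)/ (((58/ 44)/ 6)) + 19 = -653760465/ 5887609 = -111.04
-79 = -79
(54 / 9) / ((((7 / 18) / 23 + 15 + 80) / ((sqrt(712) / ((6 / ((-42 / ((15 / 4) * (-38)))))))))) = 23184 * sqrt(178) / 3737015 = 0.08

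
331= 331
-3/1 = -3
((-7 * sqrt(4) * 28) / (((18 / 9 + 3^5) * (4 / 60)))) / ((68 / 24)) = -144 / 17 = -8.47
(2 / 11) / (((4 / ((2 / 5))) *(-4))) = -1 / 220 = -0.00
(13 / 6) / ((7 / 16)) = 104 / 21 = 4.95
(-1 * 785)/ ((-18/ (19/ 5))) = 2983/ 18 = 165.72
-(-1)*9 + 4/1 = 13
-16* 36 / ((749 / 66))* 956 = -36343296 / 749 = -48522.42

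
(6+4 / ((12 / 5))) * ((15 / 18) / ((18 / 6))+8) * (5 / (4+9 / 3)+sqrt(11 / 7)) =124.89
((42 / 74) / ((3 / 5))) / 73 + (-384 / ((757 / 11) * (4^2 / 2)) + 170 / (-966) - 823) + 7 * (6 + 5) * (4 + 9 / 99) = -502535038732 / 987569331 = -508.86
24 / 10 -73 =-353 / 5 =-70.60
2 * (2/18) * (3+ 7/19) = 128/171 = 0.75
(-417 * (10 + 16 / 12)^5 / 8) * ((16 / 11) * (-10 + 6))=50524191488 / 891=56705040.95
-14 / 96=-7 / 48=-0.15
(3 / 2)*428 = 642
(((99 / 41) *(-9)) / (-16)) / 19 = 891 / 12464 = 0.07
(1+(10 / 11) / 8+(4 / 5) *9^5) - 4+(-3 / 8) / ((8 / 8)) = 20783813 / 440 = 47235.94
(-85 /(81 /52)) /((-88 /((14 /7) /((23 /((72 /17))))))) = 520 /2277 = 0.23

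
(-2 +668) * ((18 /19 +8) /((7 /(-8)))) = -905760 /133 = -6810.23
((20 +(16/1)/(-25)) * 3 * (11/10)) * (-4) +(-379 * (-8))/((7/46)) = 17210392/875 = 19669.02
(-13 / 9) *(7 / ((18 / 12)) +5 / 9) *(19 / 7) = -11609 / 567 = -20.47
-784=-784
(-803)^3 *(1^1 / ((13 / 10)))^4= -5177816270000 / 28561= -181289740.21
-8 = -8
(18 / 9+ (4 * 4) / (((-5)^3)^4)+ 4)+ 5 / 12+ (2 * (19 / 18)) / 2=65673828701 / 8789062500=7.47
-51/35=-1.46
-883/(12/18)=-2649/2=-1324.50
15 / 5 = 3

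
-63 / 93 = -21 / 31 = -0.68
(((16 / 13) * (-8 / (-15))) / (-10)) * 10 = -128 / 195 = -0.66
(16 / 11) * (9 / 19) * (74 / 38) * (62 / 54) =18352 / 11913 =1.54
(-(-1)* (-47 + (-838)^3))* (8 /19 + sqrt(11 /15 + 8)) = -196160173* sqrt(1965) /5-4707844152 /19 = -1986871475.50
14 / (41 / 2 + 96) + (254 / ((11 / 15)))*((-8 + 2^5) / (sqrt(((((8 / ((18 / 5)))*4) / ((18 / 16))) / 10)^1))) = 23969018 / 2563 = 9351.94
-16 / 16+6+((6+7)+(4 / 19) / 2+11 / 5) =1929 / 95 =20.31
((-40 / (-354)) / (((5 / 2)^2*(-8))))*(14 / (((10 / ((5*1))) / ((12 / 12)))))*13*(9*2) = -1092 / 295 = -3.70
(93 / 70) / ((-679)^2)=93 / 32272870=0.00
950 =950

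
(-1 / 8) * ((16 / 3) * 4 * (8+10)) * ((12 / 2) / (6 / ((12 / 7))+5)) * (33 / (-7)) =19008 / 119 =159.73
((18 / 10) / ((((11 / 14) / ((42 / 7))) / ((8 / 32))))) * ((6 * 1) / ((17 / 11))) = 1134 / 85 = 13.34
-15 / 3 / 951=-5 / 951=-0.01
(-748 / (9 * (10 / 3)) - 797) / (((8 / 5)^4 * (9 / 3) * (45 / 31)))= -9554975 / 331776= -28.80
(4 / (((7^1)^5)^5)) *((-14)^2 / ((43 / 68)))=1088 / 1176856135623479402749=0.00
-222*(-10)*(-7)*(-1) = 15540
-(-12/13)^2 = -144/169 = -0.85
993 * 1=993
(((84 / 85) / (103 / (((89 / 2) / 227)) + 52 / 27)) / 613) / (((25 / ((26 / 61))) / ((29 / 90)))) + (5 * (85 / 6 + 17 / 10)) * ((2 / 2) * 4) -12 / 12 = 238891839574976159 / 755190219901875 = 316.33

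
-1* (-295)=295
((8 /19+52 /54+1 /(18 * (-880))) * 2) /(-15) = -1249543 /6771600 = -0.18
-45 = -45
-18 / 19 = -0.95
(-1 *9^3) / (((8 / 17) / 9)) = -111537 / 8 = -13942.12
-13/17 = -0.76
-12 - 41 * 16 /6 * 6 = -668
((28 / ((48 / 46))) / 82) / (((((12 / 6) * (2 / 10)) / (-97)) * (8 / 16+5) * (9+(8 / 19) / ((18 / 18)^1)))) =-1483615 / 968748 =-1.53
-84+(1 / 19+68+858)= 15999 / 19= 842.05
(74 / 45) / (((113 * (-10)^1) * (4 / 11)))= -407 / 101700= -0.00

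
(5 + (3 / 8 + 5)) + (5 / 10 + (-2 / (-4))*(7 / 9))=811 / 72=11.26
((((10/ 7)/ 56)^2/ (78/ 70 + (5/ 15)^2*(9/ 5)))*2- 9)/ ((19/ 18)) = -10223019/ 1199128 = -8.53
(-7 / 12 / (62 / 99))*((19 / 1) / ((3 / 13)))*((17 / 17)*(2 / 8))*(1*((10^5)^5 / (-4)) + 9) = 1533790322580645161290317059 / 32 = 47930947580645161290322410.00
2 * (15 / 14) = 15 / 7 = 2.14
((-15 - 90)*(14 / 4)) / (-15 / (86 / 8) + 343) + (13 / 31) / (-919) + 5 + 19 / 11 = 52025743959 / 9206448262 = 5.65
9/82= 0.11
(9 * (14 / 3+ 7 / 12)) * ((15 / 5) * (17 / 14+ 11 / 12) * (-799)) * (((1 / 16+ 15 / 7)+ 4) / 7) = -2683789065 / 12544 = -213950.02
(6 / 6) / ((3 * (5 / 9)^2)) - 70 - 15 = -2098 / 25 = -83.92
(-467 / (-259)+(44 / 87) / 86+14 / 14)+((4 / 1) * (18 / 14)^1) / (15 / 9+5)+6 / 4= 49224943 / 9689190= 5.08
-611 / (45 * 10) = -611 / 450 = -1.36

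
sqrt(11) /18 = 0.18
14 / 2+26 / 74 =272 / 37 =7.35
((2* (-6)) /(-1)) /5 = 12 /5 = 2.40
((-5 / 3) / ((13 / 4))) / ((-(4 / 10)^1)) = 50 / 39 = 1.28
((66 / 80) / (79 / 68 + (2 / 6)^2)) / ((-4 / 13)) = -65637 / 31160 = -2.11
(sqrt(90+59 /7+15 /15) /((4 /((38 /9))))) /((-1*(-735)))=19*sqrt(1218) /46305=0.01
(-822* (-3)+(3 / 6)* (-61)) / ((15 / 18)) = 14613 / 5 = 2922.60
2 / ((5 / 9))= 18 / 5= 3.60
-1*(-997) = 997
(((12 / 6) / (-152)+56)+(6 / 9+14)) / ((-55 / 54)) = -69.37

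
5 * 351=1755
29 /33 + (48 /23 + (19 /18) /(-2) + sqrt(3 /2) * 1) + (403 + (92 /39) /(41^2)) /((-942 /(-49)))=sqrt(6) /2 + 243750076597 /10416276156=24.63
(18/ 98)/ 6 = 0.03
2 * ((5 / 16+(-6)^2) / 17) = 581 / 136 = 4.27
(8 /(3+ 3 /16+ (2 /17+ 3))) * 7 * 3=6528 /245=26.64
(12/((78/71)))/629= 142/8177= 0.02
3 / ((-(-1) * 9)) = 1 / 3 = 0.33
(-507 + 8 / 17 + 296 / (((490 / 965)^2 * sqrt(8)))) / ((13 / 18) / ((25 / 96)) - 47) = 645825 / 56389 - 103365975 * sqrt(2) / 15928234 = 2.28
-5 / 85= -1 / 17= -0.06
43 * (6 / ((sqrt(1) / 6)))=1548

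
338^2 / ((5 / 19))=2170636 / 5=434127.20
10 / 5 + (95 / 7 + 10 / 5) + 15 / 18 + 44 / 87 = 23033 / 1218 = 18.91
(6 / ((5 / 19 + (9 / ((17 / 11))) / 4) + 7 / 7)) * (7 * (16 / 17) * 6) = 102144 / 1171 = 87.23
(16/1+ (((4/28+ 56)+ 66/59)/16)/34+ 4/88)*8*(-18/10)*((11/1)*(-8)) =20466.19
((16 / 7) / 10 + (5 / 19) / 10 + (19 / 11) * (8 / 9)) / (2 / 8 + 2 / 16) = 942884 / 197505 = 4.77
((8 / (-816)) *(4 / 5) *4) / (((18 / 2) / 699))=-2.44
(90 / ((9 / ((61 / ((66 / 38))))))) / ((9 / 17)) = 197030 / 297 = 663.40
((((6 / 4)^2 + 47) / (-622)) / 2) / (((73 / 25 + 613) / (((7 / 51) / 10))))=-0.00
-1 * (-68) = 68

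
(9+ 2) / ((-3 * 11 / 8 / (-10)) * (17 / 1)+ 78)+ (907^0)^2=7681 / 6801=1.13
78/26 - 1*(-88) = 91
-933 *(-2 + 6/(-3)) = 3732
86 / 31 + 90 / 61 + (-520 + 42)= -895862 / 1891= -473.75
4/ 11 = 0.36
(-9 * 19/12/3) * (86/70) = -817/140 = -5.84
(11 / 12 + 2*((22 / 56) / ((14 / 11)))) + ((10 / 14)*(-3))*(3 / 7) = 181 / 294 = 0.62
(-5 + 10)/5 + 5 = 6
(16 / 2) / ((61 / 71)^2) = 40328 / 3721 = 10.84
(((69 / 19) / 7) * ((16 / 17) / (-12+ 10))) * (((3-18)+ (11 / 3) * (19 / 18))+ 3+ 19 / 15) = 10028 / 5985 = 1.68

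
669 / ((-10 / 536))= -179292 / 5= -35858.40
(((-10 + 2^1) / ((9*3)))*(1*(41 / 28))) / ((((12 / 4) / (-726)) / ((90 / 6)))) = 1574.92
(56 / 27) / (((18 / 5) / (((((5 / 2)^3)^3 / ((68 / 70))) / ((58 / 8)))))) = 2392578125 / 7667136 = 312.06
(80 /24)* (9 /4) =15 /2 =7.50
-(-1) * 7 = 7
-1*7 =-7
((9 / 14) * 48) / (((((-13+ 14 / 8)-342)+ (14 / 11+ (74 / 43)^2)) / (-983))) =17274156768 / 198761633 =86.91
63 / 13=4.85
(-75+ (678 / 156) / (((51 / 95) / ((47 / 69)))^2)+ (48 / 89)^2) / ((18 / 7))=-1208806096828267 / 45905465961108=-26.33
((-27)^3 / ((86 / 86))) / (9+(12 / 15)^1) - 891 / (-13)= -1235736 / 637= -1939.93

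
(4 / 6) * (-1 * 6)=-4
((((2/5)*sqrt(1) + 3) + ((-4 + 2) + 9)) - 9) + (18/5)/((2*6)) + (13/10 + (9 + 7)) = 19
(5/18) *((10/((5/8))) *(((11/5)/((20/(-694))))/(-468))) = 3817/5265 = 0.72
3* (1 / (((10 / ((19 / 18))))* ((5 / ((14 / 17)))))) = 133 / 2550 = 0.05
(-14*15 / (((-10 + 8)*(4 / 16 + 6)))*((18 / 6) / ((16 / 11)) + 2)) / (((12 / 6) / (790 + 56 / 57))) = 2051413 / 76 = 26992.28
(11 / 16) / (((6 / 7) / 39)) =1001 / 32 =31.28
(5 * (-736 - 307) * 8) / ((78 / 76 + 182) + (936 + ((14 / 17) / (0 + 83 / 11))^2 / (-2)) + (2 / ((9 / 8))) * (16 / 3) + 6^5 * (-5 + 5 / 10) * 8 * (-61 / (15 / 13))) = -426104079735600 / 151162890889766641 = -0.00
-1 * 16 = -16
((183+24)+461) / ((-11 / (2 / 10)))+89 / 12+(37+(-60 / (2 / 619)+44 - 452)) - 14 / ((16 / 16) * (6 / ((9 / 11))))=-18947.64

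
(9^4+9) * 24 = 157680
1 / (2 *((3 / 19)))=19 / 6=3.17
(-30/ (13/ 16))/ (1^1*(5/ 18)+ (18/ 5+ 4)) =-43200/ 9217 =-4.69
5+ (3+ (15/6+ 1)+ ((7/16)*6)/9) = 283/24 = 11.79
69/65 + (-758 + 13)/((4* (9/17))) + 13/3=-810601/2340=-346.41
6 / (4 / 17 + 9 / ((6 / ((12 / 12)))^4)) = 14688 / 593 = 24.77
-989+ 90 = -899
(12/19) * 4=48/19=2.53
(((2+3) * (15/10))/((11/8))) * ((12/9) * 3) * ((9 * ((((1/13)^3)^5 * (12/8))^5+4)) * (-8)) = -24285953127569572744340630277925653458020803215615558675059241670087288246421437005031060/3864952031297241032808838730572658970460486622855485321551673298190974691994152301127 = -6283.64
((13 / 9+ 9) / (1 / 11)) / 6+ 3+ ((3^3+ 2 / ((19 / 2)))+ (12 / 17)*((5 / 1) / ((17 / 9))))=7594789 / 148257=51.23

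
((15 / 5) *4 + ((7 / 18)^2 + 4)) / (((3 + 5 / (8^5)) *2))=21434368 / 7963029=2.69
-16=-16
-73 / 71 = -1.03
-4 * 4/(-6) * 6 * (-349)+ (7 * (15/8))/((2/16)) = -5479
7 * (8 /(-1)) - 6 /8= -227 /4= -56.75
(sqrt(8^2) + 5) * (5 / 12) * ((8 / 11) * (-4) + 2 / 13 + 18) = 2725 / 33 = 82.58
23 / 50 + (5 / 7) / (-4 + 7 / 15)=0.26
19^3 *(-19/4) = -130321/4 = -32580.25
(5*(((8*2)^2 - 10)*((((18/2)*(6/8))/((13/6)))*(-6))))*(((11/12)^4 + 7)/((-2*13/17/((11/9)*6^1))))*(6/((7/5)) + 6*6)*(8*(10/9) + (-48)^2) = 374566016659285/4732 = 79155962945.75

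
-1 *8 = -8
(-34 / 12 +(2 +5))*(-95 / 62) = -2375 / 372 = -6.38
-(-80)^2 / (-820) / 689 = 320 / 28249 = 0.01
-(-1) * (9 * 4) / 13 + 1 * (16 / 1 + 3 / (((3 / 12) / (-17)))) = -2408 / 13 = -185.23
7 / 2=3.50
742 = 742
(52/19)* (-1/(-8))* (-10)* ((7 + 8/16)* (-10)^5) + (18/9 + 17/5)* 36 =243768468/95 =2565983.87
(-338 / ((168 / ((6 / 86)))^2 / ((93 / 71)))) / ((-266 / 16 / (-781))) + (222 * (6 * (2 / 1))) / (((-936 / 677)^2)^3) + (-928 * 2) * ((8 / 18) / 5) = 121793903720351968741557581 / 562700411158799819243520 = 216.45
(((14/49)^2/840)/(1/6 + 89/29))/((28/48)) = 348/6758815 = 0.00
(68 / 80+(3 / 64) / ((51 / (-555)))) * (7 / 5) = 12943 / 27200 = 0.48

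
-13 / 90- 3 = -3.14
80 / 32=5 / 2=2.50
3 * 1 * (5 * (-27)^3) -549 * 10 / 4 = -593235 / 2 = -296617.50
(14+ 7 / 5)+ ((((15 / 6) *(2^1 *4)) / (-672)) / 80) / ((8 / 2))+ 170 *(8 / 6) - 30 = 3800233 / 17920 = 212.07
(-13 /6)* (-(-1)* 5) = -65 /6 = -10.83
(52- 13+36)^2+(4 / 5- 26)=27999 / 5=5599.80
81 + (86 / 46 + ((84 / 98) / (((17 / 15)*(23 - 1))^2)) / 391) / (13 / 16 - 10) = 1136757804403 / 14069392491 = 80.80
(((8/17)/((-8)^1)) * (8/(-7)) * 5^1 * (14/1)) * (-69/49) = -6.63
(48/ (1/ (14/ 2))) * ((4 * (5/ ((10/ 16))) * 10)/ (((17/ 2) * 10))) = 1264.94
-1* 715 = -715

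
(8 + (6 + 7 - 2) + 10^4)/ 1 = 10019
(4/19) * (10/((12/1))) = 10/57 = 0.18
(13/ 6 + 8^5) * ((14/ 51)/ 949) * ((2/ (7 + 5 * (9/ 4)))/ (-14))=-0.07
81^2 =6561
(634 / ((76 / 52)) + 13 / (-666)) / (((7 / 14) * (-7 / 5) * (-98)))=27444625 / 4340322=6.32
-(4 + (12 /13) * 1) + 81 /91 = -367 /91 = -4.03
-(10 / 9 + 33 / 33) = -19 / 9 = -2.11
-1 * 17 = -17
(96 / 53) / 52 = 24 / 689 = 0.03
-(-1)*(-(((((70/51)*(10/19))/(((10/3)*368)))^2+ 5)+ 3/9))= -5.33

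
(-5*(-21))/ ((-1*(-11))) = 105/ 11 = 9.55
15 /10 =3 /2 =1.50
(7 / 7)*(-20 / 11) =-20 / 11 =-1.82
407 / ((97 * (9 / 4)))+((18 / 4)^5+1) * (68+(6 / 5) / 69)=201723431063 / 1606320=125581.10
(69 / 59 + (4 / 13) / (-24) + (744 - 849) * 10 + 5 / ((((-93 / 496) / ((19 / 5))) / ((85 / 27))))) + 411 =-118893145 / 124254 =-956.86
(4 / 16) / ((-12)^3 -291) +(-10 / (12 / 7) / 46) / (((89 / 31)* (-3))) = 181016 / 12398679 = 0.01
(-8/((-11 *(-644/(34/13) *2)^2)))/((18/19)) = 0.00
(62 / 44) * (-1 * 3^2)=-279 / 22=-12.68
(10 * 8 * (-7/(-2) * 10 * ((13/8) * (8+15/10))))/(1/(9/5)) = 77805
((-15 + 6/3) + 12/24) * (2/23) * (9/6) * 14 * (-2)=1050/23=45.65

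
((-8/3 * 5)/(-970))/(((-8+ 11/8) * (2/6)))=-32/5141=-0.01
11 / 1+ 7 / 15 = 172 / 15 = 11.47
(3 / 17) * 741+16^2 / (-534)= 591365 / 4539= 130.29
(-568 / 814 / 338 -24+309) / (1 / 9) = 176427117 / 68783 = 2564.98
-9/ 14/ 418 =-9/ 5852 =-0.00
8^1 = 8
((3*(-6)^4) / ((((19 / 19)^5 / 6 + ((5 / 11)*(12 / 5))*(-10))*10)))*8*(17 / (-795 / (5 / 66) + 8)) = 8724672 / 18586435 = 0.47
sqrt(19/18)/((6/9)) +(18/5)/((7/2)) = 36/35 +sqrt(38)/4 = 2.57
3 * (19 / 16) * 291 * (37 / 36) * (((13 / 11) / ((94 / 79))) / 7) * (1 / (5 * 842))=70032157 / 1950206720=0.04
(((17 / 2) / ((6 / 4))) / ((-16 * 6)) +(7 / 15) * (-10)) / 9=-1361 / 2592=-0.53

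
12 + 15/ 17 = 219/ 17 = 12.88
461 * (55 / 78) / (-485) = -5071 / 7566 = -0.67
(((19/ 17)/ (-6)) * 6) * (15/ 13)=-285/ 221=-1.29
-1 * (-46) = 46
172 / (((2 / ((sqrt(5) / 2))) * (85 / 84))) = 3612 * sqrt(5) / 85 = 95.02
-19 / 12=-1.58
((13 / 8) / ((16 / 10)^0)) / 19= 13 / 152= 0.09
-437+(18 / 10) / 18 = -4369 / 10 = -436.90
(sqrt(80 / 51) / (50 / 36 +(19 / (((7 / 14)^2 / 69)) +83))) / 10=12 * sqrt(255) / 8152435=0.00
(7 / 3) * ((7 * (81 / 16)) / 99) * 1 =147 / 176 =0.84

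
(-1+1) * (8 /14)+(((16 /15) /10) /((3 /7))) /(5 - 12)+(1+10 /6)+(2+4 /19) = 4.84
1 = 1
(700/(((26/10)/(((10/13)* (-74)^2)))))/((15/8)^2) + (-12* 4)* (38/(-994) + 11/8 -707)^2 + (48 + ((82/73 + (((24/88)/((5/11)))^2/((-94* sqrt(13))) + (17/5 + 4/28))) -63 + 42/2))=-12933906034197249839/548523005940 -9* sqrt(13)/30550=-23579514.25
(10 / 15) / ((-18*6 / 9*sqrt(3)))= -sqrt(3) / 54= -0.03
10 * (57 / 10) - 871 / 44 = 1637 / 44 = 37.20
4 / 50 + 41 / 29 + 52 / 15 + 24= 28.96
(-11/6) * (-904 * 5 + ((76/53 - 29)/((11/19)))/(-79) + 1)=104051912/12561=8283.73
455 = 455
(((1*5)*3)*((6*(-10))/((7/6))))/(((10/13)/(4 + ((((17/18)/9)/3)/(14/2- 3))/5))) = -505661/126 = -4013.18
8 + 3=11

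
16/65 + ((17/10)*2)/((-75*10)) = 11779/48750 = 0.24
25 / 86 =0.29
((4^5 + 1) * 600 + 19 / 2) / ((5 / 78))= 47970741 / 5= 9594148.20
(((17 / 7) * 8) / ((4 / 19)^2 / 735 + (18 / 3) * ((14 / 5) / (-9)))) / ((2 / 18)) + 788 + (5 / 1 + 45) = 30720464 / 41273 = 744.32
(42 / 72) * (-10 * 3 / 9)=-35 / 18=-1.94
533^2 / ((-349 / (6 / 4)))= -852267 / 698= -1221.01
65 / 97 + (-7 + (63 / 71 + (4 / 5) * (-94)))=-2776927 / 34435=-80.64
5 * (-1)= -5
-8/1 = -8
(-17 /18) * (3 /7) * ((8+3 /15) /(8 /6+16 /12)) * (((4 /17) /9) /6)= -41 /7560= -0.01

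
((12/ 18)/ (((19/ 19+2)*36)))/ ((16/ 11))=11/ 2592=0.00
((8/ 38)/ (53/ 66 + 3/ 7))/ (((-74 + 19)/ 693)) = -116424/ 54055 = -2.15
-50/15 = -10/3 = -3.33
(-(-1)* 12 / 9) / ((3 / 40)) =160 / 9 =17.78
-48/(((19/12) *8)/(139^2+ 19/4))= -1391454/19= -73234.42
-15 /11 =-1.36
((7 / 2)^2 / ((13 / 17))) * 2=833 / 26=32.04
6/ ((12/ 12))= 6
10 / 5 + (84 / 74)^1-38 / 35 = 2654 / 1295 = 2.05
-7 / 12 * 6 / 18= -0.19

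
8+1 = 9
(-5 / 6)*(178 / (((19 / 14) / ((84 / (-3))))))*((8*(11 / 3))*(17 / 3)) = 260962240 / 513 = 508698.32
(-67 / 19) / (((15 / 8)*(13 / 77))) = -41272 / 3705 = -11.14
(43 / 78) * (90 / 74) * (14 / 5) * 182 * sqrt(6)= 12642 * sqrt(6) / 37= 836.93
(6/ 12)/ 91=1/ 182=0.01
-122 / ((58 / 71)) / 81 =-4331 / 2349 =-1.84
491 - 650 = -159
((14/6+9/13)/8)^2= 3481/24336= 0.14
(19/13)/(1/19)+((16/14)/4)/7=17715/637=27.81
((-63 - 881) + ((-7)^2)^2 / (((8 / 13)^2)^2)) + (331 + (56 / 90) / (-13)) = 38647391417 / 2396160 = 16128.89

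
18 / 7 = 2.57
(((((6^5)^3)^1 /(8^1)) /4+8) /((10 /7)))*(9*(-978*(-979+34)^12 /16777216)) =-5739709298157913495638477862777967319705029296875 /2097152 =-2736906670645672557658423000000000000000000.00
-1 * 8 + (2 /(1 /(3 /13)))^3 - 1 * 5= -28345 /2197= -12.90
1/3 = 0.33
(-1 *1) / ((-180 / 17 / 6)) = 17 / 30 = 0.57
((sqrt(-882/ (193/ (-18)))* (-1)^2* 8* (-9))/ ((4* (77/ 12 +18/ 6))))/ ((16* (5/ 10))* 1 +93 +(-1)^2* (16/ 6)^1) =-81648* sqrt(193)/ 6782599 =-0.17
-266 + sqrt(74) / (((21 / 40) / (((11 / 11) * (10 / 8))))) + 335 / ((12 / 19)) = 50 * sqrt(74) / 21 + 3173 / 12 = 284.90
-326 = -326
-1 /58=-0.02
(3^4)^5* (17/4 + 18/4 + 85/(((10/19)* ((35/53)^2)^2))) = 2991444693688.30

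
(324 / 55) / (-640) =-81 / 8800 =-0.01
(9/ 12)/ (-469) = -3/ 1876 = -0.00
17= 17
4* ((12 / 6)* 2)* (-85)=-1360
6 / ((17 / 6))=36 / 17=2.12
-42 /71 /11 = -42 /781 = -0.05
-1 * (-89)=89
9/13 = 0.69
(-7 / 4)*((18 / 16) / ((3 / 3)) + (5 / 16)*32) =-19.47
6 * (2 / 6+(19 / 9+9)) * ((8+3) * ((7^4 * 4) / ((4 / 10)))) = 54406660 / 3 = 18135553.33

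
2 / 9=0.22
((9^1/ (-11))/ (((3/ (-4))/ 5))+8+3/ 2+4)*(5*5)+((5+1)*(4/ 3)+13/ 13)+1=483.86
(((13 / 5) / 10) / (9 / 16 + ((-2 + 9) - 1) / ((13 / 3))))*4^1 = 5408 / 10125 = 0.53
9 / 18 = 1 / 2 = 0.50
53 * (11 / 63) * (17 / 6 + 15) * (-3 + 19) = 499048 / 189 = 2640.47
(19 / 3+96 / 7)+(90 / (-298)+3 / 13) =812579 / 40677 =19.98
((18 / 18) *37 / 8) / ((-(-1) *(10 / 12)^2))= 333 / 50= 6.66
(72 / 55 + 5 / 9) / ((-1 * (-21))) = 923 / 10395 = 0.09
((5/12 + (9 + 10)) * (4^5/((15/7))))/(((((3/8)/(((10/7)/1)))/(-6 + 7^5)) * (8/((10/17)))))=20042920960/459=43666494.47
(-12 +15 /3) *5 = -35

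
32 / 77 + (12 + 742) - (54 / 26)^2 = 9761077 / 13013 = 750.10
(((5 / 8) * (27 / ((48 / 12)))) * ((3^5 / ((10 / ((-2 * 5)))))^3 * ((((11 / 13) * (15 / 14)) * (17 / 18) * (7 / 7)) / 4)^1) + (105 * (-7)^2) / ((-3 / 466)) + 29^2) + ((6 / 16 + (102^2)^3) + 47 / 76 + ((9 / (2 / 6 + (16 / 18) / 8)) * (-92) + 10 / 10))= 996920850069331093 / 885248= 1126148661244.45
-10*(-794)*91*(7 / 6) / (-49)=-51610 / 3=-17203.33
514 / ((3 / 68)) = 34952 / 3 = 11650.67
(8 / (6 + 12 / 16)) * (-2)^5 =-1024 / 27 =-37.93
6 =6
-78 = -78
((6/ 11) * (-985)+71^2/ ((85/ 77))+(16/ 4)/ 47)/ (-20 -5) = -177070459/ 1098625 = -161.17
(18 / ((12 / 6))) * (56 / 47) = 504 / 47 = 10.72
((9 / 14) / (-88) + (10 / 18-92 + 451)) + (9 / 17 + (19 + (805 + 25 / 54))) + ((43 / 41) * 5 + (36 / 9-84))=25730363149 / 23185008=1109.78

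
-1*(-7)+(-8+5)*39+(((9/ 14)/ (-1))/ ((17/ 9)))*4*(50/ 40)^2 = -106745/ 952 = -112.13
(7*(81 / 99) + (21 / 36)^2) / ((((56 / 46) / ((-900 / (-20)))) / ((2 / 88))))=157895 / 30976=5.10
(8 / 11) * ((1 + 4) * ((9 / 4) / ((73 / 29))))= 2610 / 803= 3.25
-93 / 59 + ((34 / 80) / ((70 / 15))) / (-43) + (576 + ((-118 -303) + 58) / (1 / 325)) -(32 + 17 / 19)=-3169961594851 / 26993680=-117433.47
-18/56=-9/28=-0.32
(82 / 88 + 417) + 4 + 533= 42017 / 44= 954.93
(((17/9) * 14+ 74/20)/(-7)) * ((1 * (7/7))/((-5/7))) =2713/450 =6.03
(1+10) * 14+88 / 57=8866 / 57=155.54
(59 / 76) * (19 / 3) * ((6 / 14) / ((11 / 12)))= 177 / 77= 2.30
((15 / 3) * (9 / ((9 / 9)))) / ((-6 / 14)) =-105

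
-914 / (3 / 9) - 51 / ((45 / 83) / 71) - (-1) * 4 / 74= -5228477 / 555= -9420.68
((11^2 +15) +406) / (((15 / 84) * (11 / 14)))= 212464 / 55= 3862.98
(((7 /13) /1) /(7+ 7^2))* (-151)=-151 /104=-1.45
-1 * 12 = -12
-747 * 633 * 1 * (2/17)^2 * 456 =-862480224/289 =-2984360.64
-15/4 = -3.75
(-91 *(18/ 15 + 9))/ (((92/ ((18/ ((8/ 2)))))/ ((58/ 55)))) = -1211301/ 25300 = -47.88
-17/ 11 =-1.55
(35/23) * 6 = 210/23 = 9.13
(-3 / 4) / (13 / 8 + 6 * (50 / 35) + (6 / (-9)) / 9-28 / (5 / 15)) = 1134 / 111703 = 0.01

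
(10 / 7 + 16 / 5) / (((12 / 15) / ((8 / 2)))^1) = 162 / 7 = 23.14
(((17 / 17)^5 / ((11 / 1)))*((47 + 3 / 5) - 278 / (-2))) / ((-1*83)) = -933 / 4565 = -0.20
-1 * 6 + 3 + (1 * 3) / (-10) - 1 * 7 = -103 / 10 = -10.30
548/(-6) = -274/3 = -91.33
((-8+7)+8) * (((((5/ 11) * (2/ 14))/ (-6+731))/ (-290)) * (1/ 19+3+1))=-7/ 798950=-0.00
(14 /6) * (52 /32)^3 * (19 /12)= 292201 /18432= 15.85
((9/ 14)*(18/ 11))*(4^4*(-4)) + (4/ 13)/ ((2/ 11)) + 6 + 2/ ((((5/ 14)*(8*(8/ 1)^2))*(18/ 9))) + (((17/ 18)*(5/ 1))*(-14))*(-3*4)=-1061529059/ 3843840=-276.16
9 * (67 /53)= 603 /53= 11.38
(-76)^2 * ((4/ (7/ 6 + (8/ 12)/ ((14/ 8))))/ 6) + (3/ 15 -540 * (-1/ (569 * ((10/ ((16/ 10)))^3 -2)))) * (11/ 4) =1141124352003/ 458525236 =2488.68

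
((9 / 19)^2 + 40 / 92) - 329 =-2726214 / 8303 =-328.34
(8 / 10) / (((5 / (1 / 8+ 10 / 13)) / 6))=279 / 325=0.86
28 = 28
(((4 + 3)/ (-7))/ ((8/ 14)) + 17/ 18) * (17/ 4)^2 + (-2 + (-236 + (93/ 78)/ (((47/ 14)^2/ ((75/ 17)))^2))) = -2664948327396473/ 10559785833792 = -252.37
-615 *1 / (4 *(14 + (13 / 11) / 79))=-10.97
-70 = -70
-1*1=-1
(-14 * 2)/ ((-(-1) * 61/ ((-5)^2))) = -700/ 61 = -11.48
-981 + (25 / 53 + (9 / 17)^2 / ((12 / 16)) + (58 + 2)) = -14094008 / 15317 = -920.15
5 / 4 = 1.25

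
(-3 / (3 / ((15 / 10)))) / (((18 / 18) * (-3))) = 1 / 2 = 0.50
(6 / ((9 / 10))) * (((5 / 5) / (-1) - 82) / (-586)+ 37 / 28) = 20005 / 2051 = 9.75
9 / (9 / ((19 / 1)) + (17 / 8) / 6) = 8208 / 755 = 10.87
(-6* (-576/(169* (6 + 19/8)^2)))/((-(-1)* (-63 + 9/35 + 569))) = 7741440/13442359879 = 0.00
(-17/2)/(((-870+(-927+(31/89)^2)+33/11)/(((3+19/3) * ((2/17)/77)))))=31684/468907329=0.00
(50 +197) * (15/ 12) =1235/ 4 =308.75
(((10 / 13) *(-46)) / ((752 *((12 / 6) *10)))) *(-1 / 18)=0.00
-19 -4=-23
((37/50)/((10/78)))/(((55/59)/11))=85137/1250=68.11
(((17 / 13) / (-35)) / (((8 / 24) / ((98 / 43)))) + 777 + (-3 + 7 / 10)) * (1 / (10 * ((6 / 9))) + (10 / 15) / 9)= 104765309 / 603720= 173.53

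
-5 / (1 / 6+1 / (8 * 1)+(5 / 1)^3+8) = -0.04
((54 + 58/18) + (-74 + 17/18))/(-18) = 95/108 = 0.88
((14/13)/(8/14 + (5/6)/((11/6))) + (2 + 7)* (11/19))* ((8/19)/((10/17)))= 1661308/370747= 4.48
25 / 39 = 0.64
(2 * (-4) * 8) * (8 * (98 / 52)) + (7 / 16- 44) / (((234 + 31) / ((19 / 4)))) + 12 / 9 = -964.37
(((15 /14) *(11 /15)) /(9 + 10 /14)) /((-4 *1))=-11 /544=-0.02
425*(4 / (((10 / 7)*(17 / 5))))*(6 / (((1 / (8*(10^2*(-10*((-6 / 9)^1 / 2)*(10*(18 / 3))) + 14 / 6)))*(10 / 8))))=268831360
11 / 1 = 11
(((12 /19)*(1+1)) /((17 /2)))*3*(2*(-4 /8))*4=-576 /323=-1.78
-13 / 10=-1.30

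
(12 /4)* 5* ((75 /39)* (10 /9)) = 32.05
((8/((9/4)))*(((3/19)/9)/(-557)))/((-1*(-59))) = -32/16858719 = -0.00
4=4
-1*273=-273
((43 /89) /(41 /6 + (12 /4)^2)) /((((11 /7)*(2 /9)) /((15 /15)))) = 8127 /93005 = 0.09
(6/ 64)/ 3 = 1/ 32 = 0.03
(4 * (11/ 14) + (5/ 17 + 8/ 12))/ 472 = 1465/ 168504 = 0.01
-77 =-77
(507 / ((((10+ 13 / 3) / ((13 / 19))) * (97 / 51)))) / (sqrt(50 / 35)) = 1008423 * sqrt(70) / 792490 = 10.65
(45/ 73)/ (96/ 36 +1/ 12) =180/ 803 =0.22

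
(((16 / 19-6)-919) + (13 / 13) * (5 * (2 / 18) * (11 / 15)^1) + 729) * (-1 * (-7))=-699349 / 513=-1363.25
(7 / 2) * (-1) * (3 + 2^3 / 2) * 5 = -122.50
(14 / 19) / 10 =7 / 95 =0.07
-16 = -16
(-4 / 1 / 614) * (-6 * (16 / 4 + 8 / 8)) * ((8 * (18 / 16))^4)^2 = 2582803260 / 307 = 8413039.93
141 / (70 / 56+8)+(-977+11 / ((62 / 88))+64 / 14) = -7559885 / 8029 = -941.57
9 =9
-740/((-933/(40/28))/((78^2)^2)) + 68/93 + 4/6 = 8491254129410/202461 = 41940196.53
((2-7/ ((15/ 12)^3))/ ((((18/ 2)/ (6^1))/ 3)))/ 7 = -396/ 875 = -0.45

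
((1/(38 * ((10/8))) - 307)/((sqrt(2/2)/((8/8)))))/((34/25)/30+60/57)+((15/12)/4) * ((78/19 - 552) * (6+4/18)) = -599723500/445911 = -1344.94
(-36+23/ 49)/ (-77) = 1741/ 3773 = 0.46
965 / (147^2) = 965 / 21609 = 0.04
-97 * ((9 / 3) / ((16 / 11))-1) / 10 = -1649 / 160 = -10.31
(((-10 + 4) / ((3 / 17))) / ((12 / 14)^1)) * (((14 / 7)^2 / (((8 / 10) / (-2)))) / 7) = 170 / 3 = 56.67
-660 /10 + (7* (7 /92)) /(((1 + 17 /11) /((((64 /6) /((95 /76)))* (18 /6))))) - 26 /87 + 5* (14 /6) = -493003 /10005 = -49.28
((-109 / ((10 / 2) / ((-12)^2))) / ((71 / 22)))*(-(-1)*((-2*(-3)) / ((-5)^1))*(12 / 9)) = 2762496 / 1775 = 1556.34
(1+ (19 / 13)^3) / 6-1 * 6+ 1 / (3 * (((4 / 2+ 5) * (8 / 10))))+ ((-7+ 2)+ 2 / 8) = -307687 / 30758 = -10.00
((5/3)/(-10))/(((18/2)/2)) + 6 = 161/27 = 5.96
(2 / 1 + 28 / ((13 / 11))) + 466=6392 / 13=491.69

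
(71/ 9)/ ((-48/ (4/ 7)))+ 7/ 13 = 4369/ 9828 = 0.44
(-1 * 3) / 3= -1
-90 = -90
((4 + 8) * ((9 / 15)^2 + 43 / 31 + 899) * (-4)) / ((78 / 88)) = -491447616 / 10075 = -48778.92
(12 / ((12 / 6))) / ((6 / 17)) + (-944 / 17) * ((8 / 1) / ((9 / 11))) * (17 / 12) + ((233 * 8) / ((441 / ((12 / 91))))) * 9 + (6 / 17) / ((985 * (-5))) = -7531390581233 / 10079903925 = -747.17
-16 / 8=-2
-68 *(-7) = 476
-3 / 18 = -1 / 6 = -0.17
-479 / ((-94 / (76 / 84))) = 9101 / 1974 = 4.61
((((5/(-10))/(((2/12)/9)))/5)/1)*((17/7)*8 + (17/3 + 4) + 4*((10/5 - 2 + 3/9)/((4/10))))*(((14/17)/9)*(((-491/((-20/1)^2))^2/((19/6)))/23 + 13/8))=-39180138483/1485800000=-26.37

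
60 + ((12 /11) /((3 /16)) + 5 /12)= 8743 /132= 66.23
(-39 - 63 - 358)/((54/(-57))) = 4370/9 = 485.56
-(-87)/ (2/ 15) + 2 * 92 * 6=3513/ 2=1756.50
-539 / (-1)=539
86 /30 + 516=7783 /15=518.87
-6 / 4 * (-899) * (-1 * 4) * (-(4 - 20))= -86304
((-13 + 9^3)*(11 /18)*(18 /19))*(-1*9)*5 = -18653.68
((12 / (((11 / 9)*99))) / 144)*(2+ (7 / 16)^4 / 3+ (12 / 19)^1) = 9876019 / 5424021504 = 0.00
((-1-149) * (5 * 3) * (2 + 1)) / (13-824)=6750 / 811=8.32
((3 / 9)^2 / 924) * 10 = 5 / 4158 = 0.00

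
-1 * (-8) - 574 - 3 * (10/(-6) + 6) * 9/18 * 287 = -4863/2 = -2431.50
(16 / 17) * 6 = 96 / 17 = 5.65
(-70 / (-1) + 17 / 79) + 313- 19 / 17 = 513157 / 1343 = 382.10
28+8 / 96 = 337 / 12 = 28.08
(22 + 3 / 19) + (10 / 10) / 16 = 6755 / 304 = 22.22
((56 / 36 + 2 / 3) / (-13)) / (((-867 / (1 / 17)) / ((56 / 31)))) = 1120 / 53458353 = 0.00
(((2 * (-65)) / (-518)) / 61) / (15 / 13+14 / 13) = 845 / 458171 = 0.00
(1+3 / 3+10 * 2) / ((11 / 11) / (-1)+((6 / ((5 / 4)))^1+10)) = 110 / 69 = 1.59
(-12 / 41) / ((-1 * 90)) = 2 / 615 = 0.00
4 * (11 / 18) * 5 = 110 / 9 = 12.22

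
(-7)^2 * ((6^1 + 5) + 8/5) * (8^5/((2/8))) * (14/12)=472055808/5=94411161.60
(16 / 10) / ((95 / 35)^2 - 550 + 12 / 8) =-784 / 265155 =-0.00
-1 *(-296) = 296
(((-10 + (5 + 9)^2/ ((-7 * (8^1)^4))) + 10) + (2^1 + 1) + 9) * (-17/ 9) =-208777/ 9216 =-22.65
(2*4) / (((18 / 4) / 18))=32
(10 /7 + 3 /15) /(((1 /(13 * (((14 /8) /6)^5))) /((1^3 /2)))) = 593047 /26542080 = 0.02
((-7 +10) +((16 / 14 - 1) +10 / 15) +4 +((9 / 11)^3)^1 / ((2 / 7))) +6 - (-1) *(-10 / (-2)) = 1158653 / 55902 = 20.73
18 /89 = 0.20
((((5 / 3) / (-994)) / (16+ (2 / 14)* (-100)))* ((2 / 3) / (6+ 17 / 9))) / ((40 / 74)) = -37 / 241968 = -0.00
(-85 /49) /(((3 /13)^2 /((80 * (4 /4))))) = -1149200 /441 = -2605.90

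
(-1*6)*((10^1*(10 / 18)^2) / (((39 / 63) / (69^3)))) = -127753500 / 13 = -9827192.31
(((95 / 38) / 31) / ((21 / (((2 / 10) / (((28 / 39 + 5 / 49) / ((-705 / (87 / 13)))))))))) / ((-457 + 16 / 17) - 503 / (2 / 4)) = 945217 / 14005623486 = 0.00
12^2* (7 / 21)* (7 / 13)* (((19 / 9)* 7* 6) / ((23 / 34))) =1012928 / 299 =3387.72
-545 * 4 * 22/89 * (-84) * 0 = 0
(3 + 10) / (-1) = -13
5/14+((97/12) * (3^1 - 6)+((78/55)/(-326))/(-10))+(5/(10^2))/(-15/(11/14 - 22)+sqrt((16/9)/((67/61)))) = -11028393420903/460975638200+3267 * sqrt(4087)/3672820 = -23.87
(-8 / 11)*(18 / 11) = -144 / 121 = -1.19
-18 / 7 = -2.57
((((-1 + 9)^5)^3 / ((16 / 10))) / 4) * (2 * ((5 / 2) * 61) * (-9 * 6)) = -90544782547353600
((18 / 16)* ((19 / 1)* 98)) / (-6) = -2793 / 8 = -349.12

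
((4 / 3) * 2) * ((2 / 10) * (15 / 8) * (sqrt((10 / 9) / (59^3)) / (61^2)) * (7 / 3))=7 * sqrt(590) / 116575209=0.00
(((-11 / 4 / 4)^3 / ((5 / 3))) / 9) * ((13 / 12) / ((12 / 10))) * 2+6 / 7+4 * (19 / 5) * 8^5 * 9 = 69404536685147 / 15482880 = 4482663.22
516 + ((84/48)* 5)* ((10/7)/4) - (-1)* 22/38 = 78995/152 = 519.70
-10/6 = -5/3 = -1.67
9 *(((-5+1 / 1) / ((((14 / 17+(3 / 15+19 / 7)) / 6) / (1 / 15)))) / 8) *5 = -5355 / 2224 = -2.41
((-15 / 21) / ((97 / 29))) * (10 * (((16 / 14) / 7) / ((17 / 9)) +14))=-17014300 / 565607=-30.08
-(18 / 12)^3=-27 / 8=-3.38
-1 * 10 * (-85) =850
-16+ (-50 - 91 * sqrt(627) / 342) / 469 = -7554 / 469 - 13 * sqrt(627) / 22914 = -16.12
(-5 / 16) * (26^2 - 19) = -3285 / 16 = -205.31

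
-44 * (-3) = 132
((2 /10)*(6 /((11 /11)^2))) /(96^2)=0.00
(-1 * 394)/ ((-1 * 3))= 394/ 3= 131.33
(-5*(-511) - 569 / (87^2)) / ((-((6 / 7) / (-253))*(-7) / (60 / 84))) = -76951.90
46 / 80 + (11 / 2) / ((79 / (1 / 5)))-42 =-130859 / 3160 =-41.41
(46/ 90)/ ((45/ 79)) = 1817/ 2025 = 0.90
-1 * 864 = -864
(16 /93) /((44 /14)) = 0.05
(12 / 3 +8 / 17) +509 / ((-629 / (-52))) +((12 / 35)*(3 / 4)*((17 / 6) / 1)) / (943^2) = 1822604782479 / 39153633470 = 46.55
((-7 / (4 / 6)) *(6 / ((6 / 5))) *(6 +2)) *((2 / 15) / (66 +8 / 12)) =-21 / 25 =-0.84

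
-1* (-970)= 970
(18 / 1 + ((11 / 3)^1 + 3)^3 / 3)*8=75664 / 81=934.12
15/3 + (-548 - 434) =-977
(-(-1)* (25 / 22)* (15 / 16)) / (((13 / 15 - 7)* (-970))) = 1125 / 6282496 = 0.00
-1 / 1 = -1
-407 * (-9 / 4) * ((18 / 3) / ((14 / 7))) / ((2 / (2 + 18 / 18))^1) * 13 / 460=428571 / 3680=116.46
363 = 363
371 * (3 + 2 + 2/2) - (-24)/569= 1266618/569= 2226.04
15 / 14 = 1.07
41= 41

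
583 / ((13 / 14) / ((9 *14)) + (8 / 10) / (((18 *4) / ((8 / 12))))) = 15426180 / 391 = 39453.15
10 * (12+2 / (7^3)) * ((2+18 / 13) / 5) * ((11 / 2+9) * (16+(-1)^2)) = 89327656 / 4459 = 20033.11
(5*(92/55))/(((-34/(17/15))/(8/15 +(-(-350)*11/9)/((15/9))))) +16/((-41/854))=-13698196/33825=-404.97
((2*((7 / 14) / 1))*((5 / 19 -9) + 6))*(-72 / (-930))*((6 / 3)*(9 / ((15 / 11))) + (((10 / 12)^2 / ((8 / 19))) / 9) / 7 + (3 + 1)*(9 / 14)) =-2661581 / 795150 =-3.35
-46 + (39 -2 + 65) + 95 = 151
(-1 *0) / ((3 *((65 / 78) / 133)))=0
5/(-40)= -1/8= -0.12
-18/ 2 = -9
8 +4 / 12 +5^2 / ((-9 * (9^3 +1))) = 10945 / 1314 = 8.33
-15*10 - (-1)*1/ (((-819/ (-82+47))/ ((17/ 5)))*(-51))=-52651/ 351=-150.00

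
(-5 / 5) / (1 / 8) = -8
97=97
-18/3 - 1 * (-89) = 83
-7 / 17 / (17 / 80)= -560 / 289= -1.94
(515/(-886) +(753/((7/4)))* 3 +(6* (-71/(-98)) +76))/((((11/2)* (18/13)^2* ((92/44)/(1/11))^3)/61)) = 613428993671/941284721916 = 0.65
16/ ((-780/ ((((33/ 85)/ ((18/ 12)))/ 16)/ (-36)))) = 11/ 1193400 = 0.00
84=84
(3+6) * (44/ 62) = 198/ 31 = 6.39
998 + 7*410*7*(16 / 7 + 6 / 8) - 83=123805 / 2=61902.50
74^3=405224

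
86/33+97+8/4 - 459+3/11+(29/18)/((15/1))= -1060331/2970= -357.01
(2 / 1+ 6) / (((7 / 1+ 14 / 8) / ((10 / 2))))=32 / 7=4.57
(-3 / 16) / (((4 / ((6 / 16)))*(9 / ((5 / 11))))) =-5 / 5632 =-0.00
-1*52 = -52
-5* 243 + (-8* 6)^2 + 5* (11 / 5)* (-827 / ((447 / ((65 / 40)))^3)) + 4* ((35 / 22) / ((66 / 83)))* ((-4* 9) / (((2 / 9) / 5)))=-29841935726204245 / 5533219524096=-5393.23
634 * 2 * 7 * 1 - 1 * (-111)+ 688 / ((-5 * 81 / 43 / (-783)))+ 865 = 1005716 / 15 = 67047.73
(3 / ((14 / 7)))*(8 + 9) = 51 / 2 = 25.50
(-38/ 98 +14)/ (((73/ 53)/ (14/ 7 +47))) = 35351/ 73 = 484.26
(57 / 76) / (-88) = -3 / 352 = -0.01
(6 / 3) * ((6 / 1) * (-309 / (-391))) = 3708 / 391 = 9.48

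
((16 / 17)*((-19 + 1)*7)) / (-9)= 13.18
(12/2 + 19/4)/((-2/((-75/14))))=3225/112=28.79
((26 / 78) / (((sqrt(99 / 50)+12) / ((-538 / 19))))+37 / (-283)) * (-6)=70885606 / 12727359-5380 * sqrt(22) / 44973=5.01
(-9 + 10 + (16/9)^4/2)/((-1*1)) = -39329/6561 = -5.99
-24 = -24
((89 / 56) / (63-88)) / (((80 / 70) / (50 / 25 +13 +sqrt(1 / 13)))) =-267 / 320-89*sqrt(13) / 20800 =-0.85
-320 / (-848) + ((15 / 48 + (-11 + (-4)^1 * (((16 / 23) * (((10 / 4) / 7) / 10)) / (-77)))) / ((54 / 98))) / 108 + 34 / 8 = 2782582709 / 625610304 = 4.45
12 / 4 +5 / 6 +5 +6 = 89 / 6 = 14.83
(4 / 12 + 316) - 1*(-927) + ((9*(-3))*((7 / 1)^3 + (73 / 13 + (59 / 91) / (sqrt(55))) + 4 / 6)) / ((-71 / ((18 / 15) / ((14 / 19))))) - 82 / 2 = 90801*sqrt(55) / 12437425 + 19641199 / 13845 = 1418.70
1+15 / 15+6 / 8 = 11 / 4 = 2.75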